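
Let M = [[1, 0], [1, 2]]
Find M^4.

[[1, 0], [15, 16]]

tr M = 3 and det M = 2, so the characteristic polynomial is λ² − (3)λ + (2) with roots 1 and 2.
Eigenvectors give P = [[−1, 0], [1, 1]] with P⁻¹ = [[−1, 0], [1, 1]], and M = P·diag(1, 2)·P⁻¹.
Then M^4 = P·diag(1, 16)·P⁻¹ = [[−1, 0], [1, 16]] · [[−1, 0], [1, 1]] = [[1, 0], [15, 16]].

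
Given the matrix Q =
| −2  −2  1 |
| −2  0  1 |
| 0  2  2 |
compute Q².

[[8, 6, −2], [4, 6, 0], [−4, 4, 6]]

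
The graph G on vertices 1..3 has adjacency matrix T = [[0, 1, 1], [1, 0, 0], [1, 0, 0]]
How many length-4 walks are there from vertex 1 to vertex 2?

0

The number of length-4 walks from vertex 1 to vertex 2 is entry (1,2) of T^4, where T is the adjacency matrix.
T^2 = [[2, 0, 0], [0, 1, 1], [0, 1, 1]]
T^3 = [[0, 2, 2], [2, 0, 0], [2, 0, 0]]
T^4 = [[4, 0, 0], [0, 2, 2], [0, 2, 2]]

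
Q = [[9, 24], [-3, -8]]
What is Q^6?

Q² = Q (a projection; rank 1, trace 1), so Q^6 = Q.

[[9, 24], [-3, -8]]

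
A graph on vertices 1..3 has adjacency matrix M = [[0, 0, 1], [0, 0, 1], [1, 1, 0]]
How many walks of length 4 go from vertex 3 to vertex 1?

The number of length-4 walks from vertex 3 to vertex 1 is entry (3,1) of M⁴, where M is the adjacency matrix.
M² = [[1, 1, 0], [1, 1, 0], [0, 0, 2]]
M³ = [[0, 0, 2], [0, 0, 2], [2, 2, 0]]
M⁴ = [[2, 2, 0], [2, 2, 0], [0, 0, 4]]

0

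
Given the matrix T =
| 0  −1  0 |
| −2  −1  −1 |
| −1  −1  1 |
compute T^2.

[[2, 1, 1], [3, 4, 0], [1, 1, 2]]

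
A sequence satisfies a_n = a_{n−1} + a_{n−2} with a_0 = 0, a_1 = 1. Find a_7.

With companion matrix T = [[1, 1], [1, 0]], [a_n, a_{n−1}]ᵀ = T·[a_{n−1}, a_{n−2}]ᵀ, so [a_7, a_6]ᵀ = T⁶·[a_1, a_0]ᵀ.
T⁶ = [[13, 8], [8, 5]], giving [a_7, a_6]ᵀ = [[13], [8]].

13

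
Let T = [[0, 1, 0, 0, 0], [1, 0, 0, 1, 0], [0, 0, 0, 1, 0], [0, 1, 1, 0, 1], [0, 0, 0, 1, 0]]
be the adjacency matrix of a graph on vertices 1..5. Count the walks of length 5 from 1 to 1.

The number of length-5 walks from vertex 1 to vertex 1 is entry (1,1) of T⁵, where T is the adjacency matrix.
T² = [[1, 0, 0, 1, 0], [0, 2, 1, 0, 1], [0, 1, 1, 0, 1], [1, 0, 0, 3, 0], [0, 1, 1, 0, 1]]
T³ = [[0, 2, 1, 0, 1], [2, 0, 0, 4, 0], [1, 0, 0, 3, 0], [0, 4, 3, 0, 3], [1, 0, 0, 3, 0]]
T⁴ = [[2, 0, 0, 4, 0], [0, 6, 4, 0, 4], [0, 4, 3, 0, 3], [4, 0, 0, 10, 0], [0, 4, 3, 0, 3]]
T⁵ = [[0, 6, 4, 0, 4], [6, 0, 0, 14, 0], [4, 0, 0, 10, 0], [0, 14, 10, 0, 10], [4, 0, 0, 10, 0]]

0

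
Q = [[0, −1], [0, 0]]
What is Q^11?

[[0, 0], [0, 0]]

Q is strictly triangular, hence nilpotent: Q^2 = 0, so Q^11 = 0.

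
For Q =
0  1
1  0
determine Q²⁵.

[[0, 1], [1, 0]]

Q² = I (check: tr Q = 0 and det Q = -1), so Q²⁵ = Q since 25 is odd.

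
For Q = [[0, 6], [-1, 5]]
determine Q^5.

[[-390, 1266], [-211, 665]]

tr Q = 5 and det Q = 6, so the characteristic polynomial is λ² − (5)λ + (6) with roots 2 and 3.
Eigenvectors give P = [[3, 2], [1, 1]] with P⁻¹ = [[1, -2], [-1, 3]], and Q = P·diag(2, 3)·P⁻¹.
Then Q^5 = P·diag(32, 243)·P⁻¹ = [[96, 486], [32, 243]] · [[1, -2], [-1, 3]] = [[-390, 1266], [-211, 665]].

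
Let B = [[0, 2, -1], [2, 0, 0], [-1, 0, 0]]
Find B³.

[[0, 10, -5], [10, 0, 0], [-5, 0, 0]]

B² = [[5, 0, 0], [0, 4, -2], [0, -2, 1]]
B³ = [[0, 10, -5], [10, 0, 0], [-5, 0, 0]]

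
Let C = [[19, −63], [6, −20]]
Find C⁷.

tr C = −1 and det C = −2, so the characteristic polynomial is λ² − (−1)λ + (−2) with roots 1 and −2.
Eigenvectors give P = [[7, 3], [2, 1]] with P⁻¹ = [[1, −3], [−2, 7]], and C = P·diag(1, −2)·P⁻¹.
Then C⁷ = P·diag(1, −128)·P⁻¹ = [[7, −384], [2, −128]] · [[1, −3], [−2, 7]] = [[775, −2709], [258, −902]].

[[775, −2709], [258, −902]]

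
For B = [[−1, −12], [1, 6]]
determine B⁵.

tr B = 5 and det B = 6, so the characteristic polynomial is λ² − (5)λ + (6) with roots 3 and 2.
Eigenvectors give P = [[−3, −4], [1, 1]] with P⁻¹ = [[1, 4], [−1, −3]], and B = P·diag(3, 2)·P⁻¹.
Then B⁵ = P·diag(243, 32)·P⁻¹ = [[−729, −128], [243, 32]] · [[1, 4], [−1, −3]] = [[−601, −2532], [211, 876]].

[[−601, −2532], [211, 876]]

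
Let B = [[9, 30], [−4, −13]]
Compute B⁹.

[[98409, 295230], [−39364, −118093]]

tr B = −4 and det B = 3, so the characteristic polynomial is λ² − (−4)λ + (3) with roots −1 and −3.
Eigenvectors give P = [[−3, −5], [1, 2]] with P⁻¹ = [[−2, −5], [1, 3]], and B = P·diag(−1, −3)·P⁻¹.
Then B⁹ = P·diag(−1, −19683)·P⁻¹ = [[3, 98415], [−1, −39366]] · [[−2, −5], [1, 3]] = [[98409, 295230], [−39364, −118093]].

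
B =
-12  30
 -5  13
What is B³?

[[-78, 210], [-35, 97]]

tr B = 1 and det B = -6, so the characteristic polynomial is λ² − (1)λ + (-6) with roots -2 and 3.
Eigenvectors give P = [[3, 2], [1, 1]] with P⁻¹ = [[1, -2], [-1, 3]], and B = P·diag(-2, 3)·P⁻¹.
Then B³ = P·diag(-8, 27)·P⁻¹ = [[-24, 54], [-8, 27]] · [[1, -2], [-1, 3]] = [[-78, 210], [-35, 97]].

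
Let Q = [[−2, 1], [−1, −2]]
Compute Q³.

Q² = [[3, −4], [4, 3]]
Q³ = [[−2, 11], [−11, −2]]

[[−2, 11], [−11, −2]]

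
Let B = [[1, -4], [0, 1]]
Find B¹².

[[1, -48], [0, 1]]

B = I + N where N = [[0, -4], [0, 0]] is strictly upper-triangular, so N² = 0.
(I + N)¹² = I + 12·N = [[1, -48], [0, 1]].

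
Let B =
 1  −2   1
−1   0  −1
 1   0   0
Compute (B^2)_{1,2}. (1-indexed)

−2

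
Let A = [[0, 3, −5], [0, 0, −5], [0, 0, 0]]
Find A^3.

A is strictly triangular, hence nilpotent: A^3 = 0, so A^3 = 0.

[[0, 0, 0], [0, 0, 0], [0, 0, 0]]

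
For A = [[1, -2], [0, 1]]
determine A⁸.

A = I + N where N = [[0, -2], [0, 0]] is strictly upper-triangular, so N² = 0.
(I + N)⁸ = I + 8·N = [[1, -16], [0, 1]].

[[1, -16], [0, 1]]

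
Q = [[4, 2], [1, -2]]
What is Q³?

[[76, 28], [14, -8]]

Q² = [[18, 4], [2, 6]]
Q³ = [[76, 28], [14, -8]]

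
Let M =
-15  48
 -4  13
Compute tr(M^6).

tr M = -2 and det M = -3, so the characteristic polynomial is λ² − (-2)λ + (-3) with roots 1 and -3.
Eigenvectors give P = [[-3, -4], [-1, -1]] with P⁻¹ = [[1, -4], [-1, 3]], and M = P·diag(1, -3)·P⁻¹.
Then M^6 = P·diag(1, 729)·P⁻¹ = [[-3, -2916], [-1, -729]] · [[1, -4], [-1, 3]] = [[2913, -8736], [728, -2183]].

730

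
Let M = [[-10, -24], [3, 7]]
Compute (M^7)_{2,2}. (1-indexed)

tr M = -3 and det M = 2, so the characteristic polynomial is λ² − (-3)λ + (2) with roots -2 and -1.
Eigenvectors give P = [[3, 8], [-1, -3]] with P⁻¹ = [[3, 8], [-1, -3]], and M = P·diag(-2, -1)·P⁻¹.
Then M^7 = P·diag(-128, -1)·P⁻¹ = [[-384, -8], [128, 3]] · [[3, 8], [-1, -3]] = [[-1144, -3048], [381, 1015]].

1015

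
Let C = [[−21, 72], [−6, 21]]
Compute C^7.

tr C = 0 and det C = −9, so the characteristic polynomial is λ² − (0)λ + (−9) with roots −3 and 3.
Eigenvectors give P = [[4, 3], [1, 1]] with P⁻¹ = [[1, −3], [−1, 4]], and C = P·diag(−3, 3)·P⁻¹.
Then C^7 = P·diag(−2187, 2187)·P⁻¹ = [[−8748, 6561], [−2187, 2187]] · [[1, −3], [−1, 4]] = [[−15309, 52488], [−4374, 15309]].

[[−15309, 52488], [−4374, 15309]]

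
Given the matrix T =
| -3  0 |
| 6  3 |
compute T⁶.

[[729, 0], [0, 729]]

tr T = 0 and det T = -9, so the characteristic polynomial is λ² − (0)λ + (-9) with roots 3 and -3.
Eigenvectors give P = [[0, -1], [1, 1]] with P⁻¹ = [[1, 1], [-1, 0]], and T = P·diag(3, -3)·P⁻¹.
Then T⁶ = P·diag(729, 729)·P⁻¹ = [[0, -729], [729, 729]] · [[1, 1], [-1, 0]] = [[729, 0], [0, 729]].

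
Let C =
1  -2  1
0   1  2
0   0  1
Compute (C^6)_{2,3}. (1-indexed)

C = I + N where N = [[0, -2, 1], [0, 0, 2], [0, 0, 0]] is strictly upper-triangular, so N^3 = 0.
(I + N)^6 = I + 6·N + 15·N^2 = [[1, -12, -54], [0, 1, 12], [0, 0, 1]].

12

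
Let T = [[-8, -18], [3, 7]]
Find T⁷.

[[-386, -774], [129, 259]]

tr T = -1 and det T = -2, so the characteristic polynomial is λ² − (-1)λ + (-2) with roots -2 and 1.
Eigenvectors give P = [[-3, -2], [1, 1]] with P⁻¹ = [[-1, -2], [1, 3]], and T = P·diag(-2, 1)·P⁻¹.
Then T⁷ = P·diag(-128, 1)·P⁻¹ = [[384, -2], [-128, 1]] · [[-1, -2], [1, 3]] = [[-386, -774], [129, 259]].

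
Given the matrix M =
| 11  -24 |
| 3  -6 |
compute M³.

tr M = 5 and det M = 6, so the characteristic polynomial is λ² − (5)λ + (6) with roots 3 and 2.
Eigenvectors give P = [[3, -8], [1, -3]] with P⁻¹ = [[3, -8], [1, -3]], and M = P·diag(3, 2)·P⁻¹.
Then M³ = P·diag(27, 8)·P⁻¹ = [[81, -64], [27, -24]] · [[3, -8], [1, -3]] = [[179, -456], [57, -144]].

[[179, -456], [57, -144]]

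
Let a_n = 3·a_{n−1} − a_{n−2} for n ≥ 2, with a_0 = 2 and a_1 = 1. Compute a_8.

233

With companion matrix T = [[3, −1], [1, 0]], [a_n, a_{n−1}]ᵀ = T·[a_{n−1}, a_{n−2}]ᵀ, so [a_8, a_7]ᵀ = T⁷·[a_1, a_0]ᵀ.
T⁷ = [[987, −377], [377, −144]], giving [a_8, a_7]ᵀ = [[233], [89]].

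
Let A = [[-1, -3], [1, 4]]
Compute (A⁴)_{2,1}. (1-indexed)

33

A² = [[-2, -9], [3, 13]]
A³ = [[-7, -30], [10, 43]]
A⁴ = [[-23, -99], [33, 142]]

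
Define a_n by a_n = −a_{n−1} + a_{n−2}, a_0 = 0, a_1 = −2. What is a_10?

With companion matrix A = [[−1, 1], [1, 0]], [a_n, a_{n−1}]ᵀ = A·[a_{n−1}, a_{n−2}]ᵀ, so [a_10, a_9]ᵀ = A^9·[a_1, a_0]ᵀ.
A^9 = [[−55, 34], [34, −21]], giving [a_10, a_9]ᵀ = [[110], [−68]].

110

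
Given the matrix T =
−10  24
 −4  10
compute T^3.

[[−40, 96], [−16, 40]]

tr T = 0 and det T = −4, so the characteristic polynomial is λ² − (0)λ + (−4) with roots −2 and 2.
Eigenvectors give P = [[3, 2], [1, 1]] with P⁻¹ = [[1, −2], [−1, 3]], and T = P·diag(−2, 2)·P⁻¹.
Then T^3 = P·diag(−8, 8)·P⁻¹ = [[−24, 16], [−8, 8]] · [[1, −2], [−1, 3]] = [[−40, 96], [−16, 40]].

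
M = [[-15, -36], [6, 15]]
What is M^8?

tr M = 0 and det M = -9, so the characteristic polynomial is λ² − (0)λ + (-9) with roots -3 and 3.
Eigenvectors give P = [[3, 2], [-1, -1]] with P⁻¹ = [[1, 2], [-1, -3]], and M = P·diag(-3, 3)·P⁻¹.
Then M^8 = P·diag(6561, 6561)·P⁻¹ = [[19683, 13122], [-6561, -6561]] · [[1, 2], [-1, -3]] = [[6561, 0], [0, 6561]].

[[6561, 0], [0, 6561]]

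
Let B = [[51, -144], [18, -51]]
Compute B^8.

[[6561, 0], [0, 6561]]

tr B = 0 and det B = -9, so the characteristic polynomial is λ² − (0)λ + (-9) with roots 3 and -3.
Eigenvectors give P = [[3, -8], [1, -3]] with P⁻¹ = [[3, -8], [1, -3]], and B = P·diag(3, -3)·P⁻¹.
Then B^8 = P·diag(6561, 6561)·P⁻¹ = [[19683, -52488], [6561, -19683]] · [[3, -8], [1, -3]] = [[6561, 0], [0, 6561]].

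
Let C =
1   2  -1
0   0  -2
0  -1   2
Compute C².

[[1, 3, -7], [0, 2, -4], [0, -2, 6]]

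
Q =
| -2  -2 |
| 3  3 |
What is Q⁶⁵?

Q² = Q (a projection; rank 1, trace 1), so Q⁶⁵ = Q.

[[-2, -2], [3, 3]]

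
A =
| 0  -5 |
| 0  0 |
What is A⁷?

A is strictly triangular, hence nilpotent: A² = 0, so A⁷ = 0.

[[0, 0], [0, 0]]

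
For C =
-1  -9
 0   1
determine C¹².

C² = I (check: tr C = 0 and det C = -1), so C¹² = I since 12 is even.

[[1, 0], [0, 1]]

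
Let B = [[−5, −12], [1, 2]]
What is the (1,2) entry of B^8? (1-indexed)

3060

tr B = −3 and det B = 2, so the characteristic polynomial is λ² − (−3)λ + (2) with roots −2 and −1.
Eigenvectors give P = [[−4, 3], [1, −1]] with P⁻¹ = [[−1, −3], [−1, −4]], and B = P·diag(−2, −1)·P⁻¹.
Then B^8 = P·diag(256, 1)·P⁻¹ = [[−1024, 3], [256, −1]] · [[−1, −3], [−1, −4]] = [[1021, 3060], [−255, −764]].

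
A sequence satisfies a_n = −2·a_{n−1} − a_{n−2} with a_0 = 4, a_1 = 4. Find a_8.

−60

With companion matrix B = [[−2, −1], [1, 0]], [a_n, a_{n−1}]ᵀ = B·[a_{n−1}, a_{n−2}]ᵀ, so [a_8, a_7]ᵀ = B⁷·[a_1, a_0]ᵀ.
B⁷ = [[−8, −7], [7, 6]], giving [a_8, a_7]ᵀ = [[−60], [52]].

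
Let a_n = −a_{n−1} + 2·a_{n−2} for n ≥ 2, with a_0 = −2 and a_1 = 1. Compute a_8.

With companion matrix T = [[−1, 2], [1, 0]], [a_n, a_{n−1}]ᵀ = T·[a_{n−1}, a_{n−2}]ᵀ, so [a_8, a_7]ᵀ = T⁷·[a_1, a_0]ᵀ.
T⁷ = [[−85, 86], [43, −42]], giving [a_8, a_7]ᵀ = [[−257], [127]].

−257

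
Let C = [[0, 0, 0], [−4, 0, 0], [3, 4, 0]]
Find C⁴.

C is strictly triangular, hence nilpotent: C³ = 0, so C⁴ = 0.

[[0, 0, 0], [0, 0, 0], [0, 0, 0]]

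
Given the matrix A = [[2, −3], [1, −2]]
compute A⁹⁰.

A² = I (check: tr A = 0 and det A = −1), so A⁹⁰ = I since 90 is even.

[[1, 0], [0, 1]]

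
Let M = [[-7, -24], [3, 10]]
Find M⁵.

tr M = 3 and det M = 2, so the characteristic polynomial is λ² − (3)λ + (2) with roots 2 and 1.
Eigenvectors give P = [[-8, -3], [3, 1]] with P⁻¹ = [[1, 3], [-3, -8]], and M = P·diag(2, 1)·P⁻¹.
Then M⁵ = P·diag(32, 1)·P⁻¹ = [[-256, -3], [96, 1]] · [[1, 3], [-3, -8]] = [[-247, -744], [93, 280]].

[[-247, -744], [93, 280]]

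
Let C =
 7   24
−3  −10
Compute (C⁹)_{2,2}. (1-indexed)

−4600

tr C = −3 and det C = 2, so the characteristic polynomial is λ² − (−3)λ + (2) with roots −1 and −2.
Eigenvectors give P = [[3, 8], [−1, −3]] with P⁻¹ = [[3, 8], [−1, −3]], and C = P·diag(−1, −2)·P⁻¹.
Then C⁹ = P·diag(−1, −512)·P⁻¹ = [[−3, −4096], [1, 1536]] · [[3, 8], [−1, −3]] = [[4087, 12264], [−1533, −4600]].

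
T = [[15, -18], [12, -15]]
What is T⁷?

[[10935, -13122], [8748, -10935]]

tr T = 0 and det T = -9, so the characteristic polynomial is λ² − (0)λ + (-9) with roots -3 and 3.
Eigenvectors give P = [[1, 3], [1, 2]] with P⁻¹ = [[-2, 3], [1, -1]], and T = P·diag(-3, 3)·P⁻¹.
Then T⁷ = P·diag(-2187, 2187)·P⁻¹ = [[-2187, 6561], [-2187, 4374]] · [[-2, 3], [1, -1]] = [[10935, -13122], [8748, -10935]].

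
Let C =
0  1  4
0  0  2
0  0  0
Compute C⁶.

C is strictly triangular, hence nilpotent: C³ = 0, so C⁶ = 0.

[[0, 0, 0], [0, 0, 0], [0, 0, 0]]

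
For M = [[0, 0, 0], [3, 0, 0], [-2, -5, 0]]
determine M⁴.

[[0, 0, 0], [0, 0, 0], [0, 0, 0]]

M is strictly triangular, hence nilpotent: M³ = 0, so M⁴ = 0.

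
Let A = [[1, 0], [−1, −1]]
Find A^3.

[[1, 0], [−1, −1]]

A^2 = [[1, 0], [0, 1]]
A^3 = [[1, 0], [−1, −1]]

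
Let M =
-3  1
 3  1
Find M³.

M² = [[12, -2], [-6, 4]]
M³ = [[-42, 10], [30, -2]]

[[-42, 10], [30, -2]]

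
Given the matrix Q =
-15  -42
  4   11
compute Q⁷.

[[-15303, -45906], [4372, 13115]]

tr Q = -4 and det Q = 3, so the characteristic polynomial is λ² − (-4)λ + (3) with roots -3 and -1.
Eigenvectors give P = [[-7, 3], [2, -1]] with P⁻¹ = [[-1, -3], [-2, -7]], and Q = P·diag(-3, -1)·P⁻¹.
Then Q⁷ = P·diag(-2187, -1)·P⁻¹ = [[15309, -3], [-4374, 1]] · [[-1, -3], [-2, -7]] = [[-15303, -45906], [4372, 13115]].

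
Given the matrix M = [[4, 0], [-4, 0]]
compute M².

[[16, 0], [-16, 0]]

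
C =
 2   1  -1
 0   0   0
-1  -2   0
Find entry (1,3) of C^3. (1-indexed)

C^2 = [[5, 4, -2], [0, 0, 0], [-2, -1, 1]]
C^3 = [[12, 9, -5], [0, 0, 0], [-5, -4, 2]]

-5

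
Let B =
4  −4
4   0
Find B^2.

[[0, −16], [16, −16]]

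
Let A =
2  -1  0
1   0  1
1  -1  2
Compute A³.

A² = [[3, -2, -1], [3, -2, 2], [3, -3, 3]]
A³ = [[3, -2, -4], [6, -5, 2], [6, -6, 3]]

[[3, -2, -4], [6, -5, 2], [6, -6, 3]]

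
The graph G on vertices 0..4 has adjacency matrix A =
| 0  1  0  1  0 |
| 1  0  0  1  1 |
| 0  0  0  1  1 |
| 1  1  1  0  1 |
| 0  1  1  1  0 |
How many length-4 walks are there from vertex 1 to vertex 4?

The number of length-4 walks from vertex 1 to vertex 4 is entry (1,4) of A⁴, where A is the adjacency matrix.
A² = [[2, 1, 1, 1, 2], [1, 3, 2, 2, 1], [1, 2, 2, 1, 1], [1, 2, 1, 4, 2], [2, 1, 1, 2, 3]]
A³ = [[2, 5, 3, 6, 3], [5, 4, 3, 7, 7], [3, 3, 2, 6, 5], [6, 7, 6, 6, 7], [3, 7, 5, 7, 4]]
A⁴ = [[11, 11, 9, 13, 14], [11, 19, 14, 19, 14], [9, 14, 11, 13, 11], [13, 19, 13, 26, 19], [14, 14, 11, 19, 19]]

14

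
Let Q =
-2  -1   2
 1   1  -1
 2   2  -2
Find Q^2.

[[7, 5, -7], [-3, -2, 3], [-6, -4, 6]]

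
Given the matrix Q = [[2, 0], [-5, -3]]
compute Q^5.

tr Q = -1 and det Q = -6, so the characteristic polynomial is λ² − (-1)λ + (-6) with roots -3 and 2.
Eigenvectors give P = [[0, 1], [1, -1]] with P⁻¹ = [[1, 1], [1, 0]], and Q = P·diag(-3, 2)·P⁻¹.
Then Q^5 = P·diag(-243, 32)·P⁻¹ = [[0, 32], [-243, -32]] · [[1, 1], [1, 0]] = [[32, 0], [-275, -243]].

[[32, 0], [-275, -243]]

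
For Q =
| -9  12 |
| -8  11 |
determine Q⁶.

tr Q = 2 and det Q = -3, so the characteristic polynomial is λ² − (2)λ + (-3) with roots -1 and 3.
Eigenvectors give P = [[3, 1], [2, 1]] with P⁻¹ = [[1, -1], [-2, 3]], and Q = P·diag(-1, 3)·P⁻¹.
Then Q⁶ = P·diag(1, 729)·P⁻¹ = [[3, 729], [2, 729]] · [[1, -1], [-2, 3]] = [[-1455, 2184], [-1456, 2185]].

[[-1455, 2184], [-1456, 2185]]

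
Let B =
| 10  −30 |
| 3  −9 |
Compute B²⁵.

B² = B (a projection; rank 1, trace 1), so B²⁵ = B.

[[10, −30], [3, −9]]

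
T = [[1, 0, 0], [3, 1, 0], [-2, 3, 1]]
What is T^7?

[[1, 0, 0], [21, 1, 0], [175, 21, 1]]

T = I + N where N = [[0, 0, 0], [3, 0, 0], [-2, 3, 0]] is strictly lower-triangular, so N^3 = 0.
(I + N)^7 = I + 7·N + 21·N^2 = [[1, 0, 0], [21, 1, 0], [175, 21, 1]].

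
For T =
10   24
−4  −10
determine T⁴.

tr T = 0 and det T = −4, so the characteristic polynomial is λ² − (0)λ + (−4) with roots −2 and 2.
Eigenvectors give P = [[−2, 3], [1, −1]] with P⁻¹ = [[1, 3], [1, 2]], and T = P·diag(−2, 2)·P⁻¹.
Then T⁴ = P·diag(16, 16)·P⁻¹ = [[−32, 48], [16, −16]] · [[1, 3], [1, 2]] = [[16, 0], [0, 16]].

[[16, 0], [0, 16]]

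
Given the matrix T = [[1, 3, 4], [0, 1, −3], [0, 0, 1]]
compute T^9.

T = I + N where N = [[0, 3, 4], [0, 0, −3], [0, 0, 0]] is strictly upper-triangular, so N^3 = 0.
(I + N)^9 = I + 9·N + 36·N^2 = [[1, 27, −288], [0, 1, −27], [0, 0, 1]].

[[1, 27, −288], [0, 1, −27], [0, 0, 1]]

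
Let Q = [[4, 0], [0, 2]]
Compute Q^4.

[[256, 0], [0, 16]]

Q^2 = [[16, 0], [0, 4]]
Q^3 = [[64, 0], [0, 8]]
Q^4 = [[256, 0], [0, 16]]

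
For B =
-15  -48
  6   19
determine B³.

tr B = 4 and det B = 3, so the characteristic polynomial is λ² − (4)λ + (3) with roots 1 and 3.
Eigenvectors give P = [[-3, -8], [1, 3]] with P⁻¹ = [[-3, -8], [1, 3]], and B = P·diag(1, 3)·P⁻¹.
Then B³ = P·diag(1, 27)·P⁻¹ = [[-3, -216], [1, 81]] · [[-3, -8], [1, 3]] = [[-207, -624], [78, 235]].

[[-207, -624], [78, 235]]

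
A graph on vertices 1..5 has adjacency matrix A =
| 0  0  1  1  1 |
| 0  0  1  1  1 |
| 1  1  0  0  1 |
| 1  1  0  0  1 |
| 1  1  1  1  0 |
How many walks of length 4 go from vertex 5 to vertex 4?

The number of length-4 walks from vertex 5 to vertex 4 is entry (5,4) of A^4, where A is the adjacency matrix.
A^2 = [[3, 3, 1, 1, 2], [3, 3, 1, 1, 2], [1, 1, 3, 3, 2], [1, 1, 3, 3, 2], [2, 2, 2, 2, 4]]
A^3 = [[4, 4, 8, 8, 8], [4, 4, 8, 8, 8], [8, 8, 4, 4, 8], [8, 8, 4, 4, 8], [8, 8, 8, 8, 8]]
A^4 = [[24, 24, 16, 16, 24], [24, 24, 16, 16, 24], [16, 16, 24, 24, 24], [16, 16, 24, 24, 24], [24, 24, 24, 24, 32]]

24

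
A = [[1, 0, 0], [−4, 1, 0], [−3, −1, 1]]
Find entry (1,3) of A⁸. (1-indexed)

A = I + N where N = [[0, 0, 0], [−4, 0, 0], [−3, −1, 0]] is strictly lower-triangular, so N³ = 0.
(I + N)⁸ = I + 8·N + 28·N² = [[1, 0, 0], [−32, 1, 0], [88, −8, 1]].

0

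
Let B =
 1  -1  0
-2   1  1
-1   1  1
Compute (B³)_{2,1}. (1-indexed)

-15

B² = [[3, -2, -1], [-5, 4, 2], [-4, 3, 2]]
B³ = [[8, -6, -3], [-15, 11, 6], [-12, 9, 5]]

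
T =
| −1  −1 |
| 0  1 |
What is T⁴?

[[1, 0], [0, 1]]

T² = I (check: tr T = 0 and det T = −1), so T⁴ = I since 4 is even.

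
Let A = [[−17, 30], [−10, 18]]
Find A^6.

tr A = 1 and det A = −6, so the characteristic polynomial is λ² − (1)λ + (−6) with roots −2 and 3.
Eigenvectors give P = [[−2, −3], [−1, −2]] with P⁻¹ = [[−2, 3], [1, −2]], and A = P·diag(−2, 3)·P⁻¹.
Then A^6 = P·diag(64, 729)·P⁻¹ = [[−128, −2187], [−64, −1458]] · [[−2, 3], [1, −2]] = [[−1931, 3990], [−1330, 2724]].

[[−1931, 3990], [−1330, 2724]]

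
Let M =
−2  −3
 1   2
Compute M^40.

[[1, 0], [0, 1]]

M² = I (check: tr M = 0 and det M = −1), so M^40 = I since 40 is even.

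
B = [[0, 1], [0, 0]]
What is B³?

[[0, 0], [0, 0]]

B is strictly triangular, hence nilpotent: B² = 0, so B³ = 0.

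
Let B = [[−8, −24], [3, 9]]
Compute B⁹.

B² = B (a projection; rank 1, trace 1), so B⁹ = B.

[[−8, −24], [3, 9]]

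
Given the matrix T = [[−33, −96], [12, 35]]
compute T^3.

[[−225, −672], [84, 251]]

tr T = 2 and det T = −3, so the characteristic polynomial is λ² − (2)λ + (−3) with roots 3 and −1.
Eigenvectors give P = [[−8, −3], [3, 1]] with P⁻¹ = [[1, 3], [−3, −8]], and T = P·diag(3, −1)·P⁻¹.
Then T^3 = P·diag(27, −1)·P⁻¹ = [[−216, 3], [81, −1]] · [[1, 3], [−3, −8]] = [[−225, −672], [84, 251]].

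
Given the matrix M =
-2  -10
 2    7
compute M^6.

tr M = 5 and det M = 6, so the characteristic polynomial is λ² − (5)λ + (6) with roots 3 and 2.
Eigenvectors give P = [[2, 5], [-1, -2]] with P⁻¹ = [[-2, -5], [1, 2]], and M = P·diag(3, 2)·P⁻¹.
Then M^6 = P·diag(729, 64)·P⁻¹ = [[1458, 320], [-729, -128]] · [[-2, -5], [1, 2]] = [[-2596, -6650], [1330, 3389]].

[[-2596, -6650], [1330, 3389]]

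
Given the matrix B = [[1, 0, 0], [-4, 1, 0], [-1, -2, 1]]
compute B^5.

[[1, 0, 0], [-20, 1, 0], [75, -10, 1]]

B = I + N where N = [[0, 0, 0], [-4, 0, 0], [-1, -2, 0]] is strictly lower-triangular, so N^3 = 0.
(I + N)^5 = I + 5·N + 10·N^2 = [[1, 0, 0], [-20, 1, 0], [75, -10, 1]].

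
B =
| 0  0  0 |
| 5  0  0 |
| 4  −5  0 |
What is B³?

[[0, 0, 0], [0, 0, 0], [0, 0, 0]]

B is strictly triangular, hence nilpotent: B³ = 0, so B³ = 0.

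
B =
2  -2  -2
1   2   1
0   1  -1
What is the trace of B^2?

7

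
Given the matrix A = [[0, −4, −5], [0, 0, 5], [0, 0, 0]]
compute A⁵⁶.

[[0, 0, 0], [0, 0, 0], [0, 0, 0]]

A is strictly triangular, hence nilpotent: A³ = 0, so A⁵⁶ = 0.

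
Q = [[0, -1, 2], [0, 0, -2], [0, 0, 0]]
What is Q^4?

[[0, 0, 0], [0, 0, 0], [0, 0, 0]]

Q is strictly triangular, hence nilpotent: Q^3 = 0, so Q^4 = 0.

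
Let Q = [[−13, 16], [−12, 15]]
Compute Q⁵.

tr Q = 2 and det Q = −3, so the characteristic polynomial is λ² − (2)λ + (−3) with roots −1 and 3.
Eigenvectors give P = [[4, −1], [3, −1]] with P⁻¹ = [[1, −1], [3, −4]], and Q = P·diag(−1, 3)·P⁻¹.
Then Q⁵ = P·diag(−1, 243)·P⁻¹ = [[−4, −243], [−3, −243]] · [[1, −1], [3, −4]] = [[−733, 976], [−732, 975]].

[[−733, 976], [−732, 975]]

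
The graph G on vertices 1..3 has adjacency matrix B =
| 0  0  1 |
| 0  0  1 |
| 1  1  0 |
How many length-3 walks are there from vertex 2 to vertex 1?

0

The number of length-3 walks from vertex 2 to vertex 1 is entry (2,1) of B³, where B is the adjacency matrix.
B² = [[1, 1, 0], [1, 1, 0], [0, 0, 2]]
B³ = [[0, 0, 2], [0, 0, 2], [2, 2, 0]]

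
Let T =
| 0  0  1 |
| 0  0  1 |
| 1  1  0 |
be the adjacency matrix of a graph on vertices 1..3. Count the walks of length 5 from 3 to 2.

4

The number of length-5 walks from vertex 3 to vertex 2 is entry (3,2) of T^5, where T is the adjacency matrix.
T^2 = [[1, 1, 0], [1, 1, 0], [0, 0, 2]]
T^3 = [[0, 0, 2], [0, 0, 2], [2, 2, 0]]
T^4 = [[2, 2, 0], [2, 2, 0], [0, 0, 4]]
T^5 = [[0, 0, 4], [0, 0, 4], [4, 4, 0]]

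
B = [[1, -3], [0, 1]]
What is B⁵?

[[1, -15], [0, 1]]

B = I + N where N = [[0, -3], [0, 0]] is strictly upper-triangular, so N² = 0.
(I + N)⁵ = I + 5·N = [[1, -15], [0, 1]].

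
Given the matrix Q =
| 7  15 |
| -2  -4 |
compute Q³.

tr Q = 3 and det Q = 2, so the characteristic polynomial is λ² − (3)λ + (2) with roots 1 and 2.
Eigenvectors give P = [[-5, -3], [2, 1]] with P⁻¹ = [[1, 3], [-2, -5]], and Q = P·diag(1, 2)·P⁻¹.
Then Q³ = P·diag(1, 8)·P⁻¹ = [[-5, -24], [2, 8]] · [[1, 3], [-2, -5]] = [[43, 105], [-14, -34]].

[[43, 105], [-14, -34]]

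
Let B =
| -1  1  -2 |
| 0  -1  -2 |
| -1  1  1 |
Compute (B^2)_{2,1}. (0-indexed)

-1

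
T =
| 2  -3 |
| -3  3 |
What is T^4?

[[394, -465], [-465, 549]]

T^2 = [[13, -15], [-15, 18]]
T^3 = [[71, -84], [-84, 99]]
T^4 = [[394, -465], [-465, 549]]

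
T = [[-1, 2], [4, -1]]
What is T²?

[[9, -4], [-8, 9]]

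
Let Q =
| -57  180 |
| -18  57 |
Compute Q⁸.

tr Q = 0 and det Q = -9, so the characteristic polynomial is λ² − (0)λ + (-9) with roots 3 and -3.
Eigenvectors give P = [[3, 10], [1, 3]] with P⁻¹ = [[-3, 10], [1, -3]], and Q = P·diag(3, -3)·P⁻¹.
Then Q⁸ = P·diag(6561, 6561)·P⁻¹ = [[19683, 65610], [6561, 19683]] · [[-3, 10], [1, -3]] = [[6561, 0], [0, 6561]].

[[6561, 0], [0, 6561]]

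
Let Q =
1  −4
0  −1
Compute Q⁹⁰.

Q² = I (check: tr Q = 0 and det Q = −1), so Q⁹⁰ = I since 90 is even.

[[1, 0], [0, 1]]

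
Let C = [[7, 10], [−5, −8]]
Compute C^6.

tr C = −1 and det C = −6, so the characteristic polynomial is λ² − (−1)λ + (−6) with roots 2 and −3.
Eigenvectors give P = [[−2, −1], [1, 1]] with P⁻¹ = [[−1, −1], [1, 2]], and C = P·diag(2, −3)·P⁻¹.
Then C^6 = P·diag(64, 729)·P⁻¹ = [[−128, −729], [64, 729]] · [[−1, −1], [1, 2]] = [[−601, −1330], [665, 1394]].

[[−601, −1330], [665, 1394]]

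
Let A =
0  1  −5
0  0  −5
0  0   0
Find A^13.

[[0, 0, 0], [0, 0, 0], [0, 0, 0]]

A is strictly triangular, hence nilpotent: A^3 = 0, so A^13 = 0.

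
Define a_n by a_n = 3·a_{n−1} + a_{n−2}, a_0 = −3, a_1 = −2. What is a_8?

With companion matrix Q = [[3, 1], [1, 0]], [a_n, a_{n−1}]ᵀ = Q·[a_{n−1}, a_{n−2}]ᵀ, so [a_8, a_7]ᵀ = Q⁷·[a_1, a_0]ᵀ.
Q⁷ = [[3927, 1189], [1189, 360]], giving [a_8, a_7]ᵀ = [[−11421], [−3458]].

−11421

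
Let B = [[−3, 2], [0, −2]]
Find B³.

[[−27, 38], [0, −8]]

B² = [[9, −10], [0, 4]]
B³ = [[−27, 38], [0, −8]]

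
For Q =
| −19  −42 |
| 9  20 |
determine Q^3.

[[−55, −126], [27, 62]]

tr Q = 1 and det Q = −2, so the characteristic polynomial is λ² − (1)λ + (−2) with roots −1 and 2.
Eigenvectors give P = [[7, 2], [−3, −1]] with P⁻¹ = [[1, 2], [−3, −7]], and Q = P·diag(−1, 2)·P⁻¹.
Then Q^3 = P·diag(−1, 8)·P⁻¹ = [[−7, 16], [3, −8]] · [[1, 2], [−3, −7]] = [[−55, −126], [27, 62]].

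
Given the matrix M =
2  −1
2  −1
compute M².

M² = M (a projection; rank 1, trace 1), so M² = M.

[[2, −1], [2, −1]]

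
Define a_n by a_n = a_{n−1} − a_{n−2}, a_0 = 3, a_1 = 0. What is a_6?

With companion matrix T = [[1, −1], [1, 0]], [a_n, a_{n−1}]ᵀ = T·[a_{n−1}, a_{n−2}]ᵀ, so [a_6, a_5]ᵀ = T⁵·[a_1, a_0]ᵀ.
T⁵ = [[0, 1], [−1, 1]], giving [a_6, a_5]ᵀ = [[3], [3]].

3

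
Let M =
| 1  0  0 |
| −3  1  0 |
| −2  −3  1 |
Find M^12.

[[1, 0, 0], [−36, 1, 0], [570, −36, 1]]

M = I + N where N = [[0, 0, 0], [−3, 0, 0], [−2, −3, 0]] is strictly lower-triangular, so N^3 = 0.
(I + N)^12 = I + 12·N + 66·N^2 = [[1, 0, 0], [−36, 1, 0], [570, −36, 1]].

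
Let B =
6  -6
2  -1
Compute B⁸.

tr B = 5 and det B = 6, so the characteristic polynomial is λ² − (5)λ + (6) with roots 2 and 3.
Eigenvectors give P = [[-3, 2], [-2, 1]] with P⁻¹ = [[1, -2], [2, -3]], and B = P·diag(2, 3)·P⁻¹.
Then B⁸ = P·diag(256, 6561)·P⁻¹ = [[-768, 13122], [-512, 6561]] · [[1, -2], [2, -3]] = [[25476, -37830], [12610, -18659]].

[[25476, -37830], [12610, -18659]]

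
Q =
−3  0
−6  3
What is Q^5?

tr Q = 0 and det Q = −9, so the characteristic polynomial is λ² − (0)λ + (−9) with roots 3 and −3.
Eigenvectors give P = [[0, 1], [−1, 1]] with P⁻¹ = [[1, −1], [1, 0]], and Q = P·diag(3, −3)·P⁻¹.
Then Q^5 = P·diag(243, −243)·P⁻¹ = [[0, −243], [−243, −243]] · [[1, −1], [1, 0]] = [[−243, 0], [−486, 243]].

[[−243, 0], [−486, 243]]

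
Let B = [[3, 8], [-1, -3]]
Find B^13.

B² = I (check: tr B = 0 and det B = -1), so B^13 = B since 13 is odd.

[[3, 8], [-1, -3]]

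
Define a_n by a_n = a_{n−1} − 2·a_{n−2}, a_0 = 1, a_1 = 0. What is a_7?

−10

With companion matrix A = [[1, −2], [1, 0]], [a_n, a_{n−1}]ᵀ = A·[a_{n−1}, a_{n−2}]ᵀ, so [a_7, a_6]ᵀ = A^6·[a_1, a_0]ᵀ.
A^6 = [[7, −10], [5, 2]], giving [a_7, a_6]ᵀ = [[−10], [2]].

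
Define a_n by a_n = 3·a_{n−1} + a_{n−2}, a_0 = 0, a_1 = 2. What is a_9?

With companion matrix T = [[3, 1], [1, 0]], [a_n, a_{n−1}]ᵀ = T·[a_{n−1}, a_{n−2}]ᵀ, so [a_9, a_8]ᵀ = T⁸·[a_1, a_0]ᵀ.
T⁸ = [[12970, 3927], [3927, 1189]], giving [a_9, a_8]ᵀ = [[25940], [7854]].

25940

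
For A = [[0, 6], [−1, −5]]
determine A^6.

tr A = −5 and det A = 6, so the characteristic polynomial is λ² − (−5)λ + (6) with roots −2 and −3.
Eigenvectors give P = [[3, −2], [−1, 1]] with P⁻¹ = [[1, 2], [1, 3]], and A = P·diag(−2, −3)·P⁻¹.
Then A^6 = P·diag(64, 729)·P⁻¹ = [[192, −1458], [−64, 729]] · [[1, 2], [1, 3]] = [[−1266, −3990], [665, 2059]].

[[−1266, −3990], [665, 2059]]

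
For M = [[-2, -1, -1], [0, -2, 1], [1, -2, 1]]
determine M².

[[3, 6, 0], [1, 2, -1], [-1, 1, -2]]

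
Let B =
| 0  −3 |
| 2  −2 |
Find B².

[[−6, 6], [−4, −2]]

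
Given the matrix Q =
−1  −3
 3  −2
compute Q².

[[−8, 9], [−9, −5]]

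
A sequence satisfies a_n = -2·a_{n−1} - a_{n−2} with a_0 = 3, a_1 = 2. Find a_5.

22

With companion matrix Q = [[-2, -1], [1, 0]], [a_n, a_{n−1}]ᵀ = Q·[a_{n−1}, a_{n−2}]ᵀ, so [a_5, a_4]ᵀ = Q^4·[a_1, a_0]ᵀ.
Q^4 = [[5, 4], [-4, -3]], giving [a_5, a_4]ᵀ = [[22], [-17]].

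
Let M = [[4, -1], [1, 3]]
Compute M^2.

[[15, -7], [7, 8]]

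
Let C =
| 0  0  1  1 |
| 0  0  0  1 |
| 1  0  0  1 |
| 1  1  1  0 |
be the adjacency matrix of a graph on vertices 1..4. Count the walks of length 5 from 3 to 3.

12

The number of length-5 walks from vertex 3 to vertex 3 is entry (3,3) of C^5, where C is the adjacency matrix.
C^2 = [[2, 1, 1, 1], [1, 1, 1, 0], [1, 1, 2, 1], [1, 0, 1, 3]]
C^3 = [[2, 1, 3, 4], [1, 0, 1, 3], [3, 1, 2, 4], [4, 3, 4, 2]]
C^4 = [[7, 4, 6, 6], [4, 3, 4, 2], [6, 4, 7, 6], [6, 2, 6, 11]]
C^5 = [[12, 6, 13, 17], [6, 2, 6, 11], [13, 6, 12, 17], [17, 11, 17, 14]]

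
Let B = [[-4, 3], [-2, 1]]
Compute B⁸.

[[766, -765], [510, -509]]

tr B = -3 and det B = 2, so the characteristic polynomial is λ² − (-3)λ + (2) with roots -1 and -2.
Eigenvectors give P = [[-1, 3], [-1, 2]] with P⁻¹ = [[2, -3], [1, -1]], and B = P·diag(-1, -2)·P⁻¹.
Then B⁸ = P·diag(1, 256)·P⁻¹ = [[-1, 768], [-1, 512]] · [[2, -3], [1, -1]] = [[766, -765], [510, -509]].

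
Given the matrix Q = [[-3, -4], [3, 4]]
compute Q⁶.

[[-3, -4], [3, 4]]

Q² = Q (a projection; rank 1, trace 1), so Q⁶ = Q.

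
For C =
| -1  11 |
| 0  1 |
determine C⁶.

C² = I (check: tr C = 0 and det C = -1), so C⁶ = I since 6 is even.

[[1, 0], [0, 1]]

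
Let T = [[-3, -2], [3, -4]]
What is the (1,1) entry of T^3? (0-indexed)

2

T^2 = [[3, 14], [-21, 10]]
T^3 = [[33, -62], [93, 2]]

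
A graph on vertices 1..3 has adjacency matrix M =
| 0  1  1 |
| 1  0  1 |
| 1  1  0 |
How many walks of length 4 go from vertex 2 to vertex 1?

5

The number of length-4 walks from vertex 2 to vertex 1 is entry (2,1) of M^4, where M is the adjacency matrix.
M^2 = [[2, 1, 1], [1, 2, 1], [1, 1, 2]]
M^3 = [[2, 3, 3], [3, 2, 3], [3, 3, 2]]
M^4 = [[6, 5, 5], [5, 6, 5], [5, 5, 6]]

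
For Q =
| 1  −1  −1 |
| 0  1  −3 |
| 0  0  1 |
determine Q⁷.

Q = I + N where N = [[0, −1, −1], [0, 0, −3], [0, 0, 0]] is strictly upper-triangular, so N³ = 0.
(I + N)⁷ = I + 7·N + 21·N² = [[1, −7, 56], [0, 1, −21], [0, 0, 1]].

[[1, −7, 56], [0, 1, −21], [0, 0, 1]]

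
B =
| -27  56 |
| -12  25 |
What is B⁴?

tr B = -2 and det B = -3, so the characteristic polynomial is λ² − (-2)λ + (-3) with roots 1 and -3.
Eigenvectors give P = [[2, -7], [1, -3]] with P⁻¹ = [[-3, 7], [-1, 2]], and B = P·diag(1, -3)·P⁻¹.
Then B⁴ = P·diag(1, 81)·P⁻¹ = [[2, -567], [1, -243]] · [[-3, 7], [-1, 2]] = [[561, -1120], [240, -479]].

[[561, -1120], [240, -479]]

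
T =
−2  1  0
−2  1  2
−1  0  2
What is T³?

T² = [[2, −1, 2], [0, −1, 6], [0, −1, 4]]
T³ = [[−4, 1, 2], [−4, −1, 10], [−2, −1, 6]]

[[−4, 1, 2], [−4, −1, 10], [−2, −1, 6]]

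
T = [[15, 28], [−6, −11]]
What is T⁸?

[[45921, 91840], [−19680, −39359]]

tr T = 4 and det T = 3, so the characteristic polynomial is λ² − (4)λ + (3) with roots 1 and 3.
Eigenvectors give P = [[−2, −7], [1, 3]] with P⁻¹ = [[3, 7], [−1, −2]], and T = P·diag(1, 3)·P⁻¹.
Then T⁸ = P·diag(1, 6561)·P⁻¹ = [[−2, −45927], [1, 19683]] · [[3, 7], [−1, −2]] = [[45921, 91840], [−19680, −39359]].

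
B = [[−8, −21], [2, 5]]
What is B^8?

tr B = −3 and det B = 2, so the characteristic polynomial is λ² − (−3)λ + (2) with roots −2 and −1.
Eigenvectors give P = [[7, −3], [−2, 1]] with P⁻¹ = [[1, 3], [2, 7]], and B = P·diag(−2, −1)·P⁻¹.
Then B^8 = P·diag(256, 1)·P⁻¹ = [[1792, −3], [−512, 1]] · [[1, 3], [2, 7]] = [[1786, 5355], [−510, −1529]].

[[1786, 5355], [−510, −1529]]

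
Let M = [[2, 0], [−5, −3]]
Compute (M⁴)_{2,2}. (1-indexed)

81

tr M = −1 and det M = −6, so the characteristic polynomial is λ² − (−1)λ + (−6) with roots 2 and −3.
Eigenvectors give P = [[−1, 0], [1, −1]] with P⁻¹ = [[−1, 0], [−1, −1]], and M = P·diag(2, −3)·P⁻¹.
Then M⁴ = P·diag(16, 81)·P⁻¹ = [[−16, 0], [16, −81]] · [[−1, 0], [−1, −1]] = [[16, 0], [65, 81]].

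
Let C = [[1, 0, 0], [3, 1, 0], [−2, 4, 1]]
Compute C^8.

[[1, 0, 0], [24, 1, 0], [320, 32, 1]]

C = I + N where N = [[0, 0, 0], [3, 0, 0], [−2, 4, 0]] is strictly lower-triangular, so N^3 = 0.
(I + N)^8 = I + 8·N + 28·N^2 = [[1, 0, 0], [24, 1, 0], [320, 32, 1]].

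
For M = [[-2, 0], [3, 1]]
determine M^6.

tr M = -1 and det M = -2, so the characteristic polynomial is λ² − (-1)λ + (-2) with roots -2 and 1.
Eigenvectors give P = [[-1, 0], [1, 1]] with P⁻¹ = [[-1, 0], [1, 1]], and M = P·diag(-2, 1)·P⁻¹.
Then M^6 = P·diag(64, 1)·P⁻¹ = [[-64, 0], [64, 1]] · [[-1, 0], [1, 1]] = [[64, 0], [-63, 1]].

[[64, 0], [-63, 1]]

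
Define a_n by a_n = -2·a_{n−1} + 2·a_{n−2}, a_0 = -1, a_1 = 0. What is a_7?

With companion matrix Q = [[-2, 2], [1, 0]], [a_n, a_{n−1}]ᵀ = Q·[a_{n−1}, a_{n−2}]ᵀ, so [a_7, a_6]ᵀ = Q⁶·[a_1, a_0]ᵀ.
Q⁶ = [[328, -240], [-120, 88]], giving [a_7, a_6]ᵀ = [[240], [-88]].

240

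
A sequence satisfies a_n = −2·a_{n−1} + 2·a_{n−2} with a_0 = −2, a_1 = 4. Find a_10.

With companion matrix C = [[−2, 2], [1, 0]], [a_n, a_{n−1}]ᵀ = C·[a_{n−1}, a_{n−2}]ᵀ, so [a_10, a_9]ᵀ = C⁹·[a_1, a_0]ᵀ.
C⁹ = [[−6688, 4896], [2448, −1792]], giving [a_10, a_9]ᵀ = [[−36544], [13376]].

−36544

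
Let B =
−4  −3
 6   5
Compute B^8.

[[−254, −255], [510, 511]]

tr B = 1 and det B = −2, so the characteristic polynomial is λ² − (1)λ + (−2) with roots −1 and 2.
Eigenvectors give P = [[−1, −1], [1, 2]] with P⁻¹ = [[−2, −1], [1, 1]], and B = P·diag(−1, 2)·P⁻¹.
Then B^8 = P·diag(1, 256)·P⁻¹ = [[−1, −256], [1, 512]] · [[−2, −1], [1, 1]] = [[−254, −255], [510, 511]].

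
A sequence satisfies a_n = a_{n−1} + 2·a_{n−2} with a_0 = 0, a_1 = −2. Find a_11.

−1366

With companion matrix Q = [[1, 2], [1, 0]], [a_n, a_{n−1}]ᵀ = Q·[a_{n−1}, a_{n−2}]ᵀ, so [a_11, a_10]ᵀ = Q^10·[a_1, a_0]ᵀ.
Q^10 = [[683, 682], [341, 342]], giving [a_11, a_10]ᵀ = [[−1366], [−682]].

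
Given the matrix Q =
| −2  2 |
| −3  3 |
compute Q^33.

[[−2, 2], [−3, 3]]

Q² = Q (a projection; rank 1, trace 1), so Q^33 = Q.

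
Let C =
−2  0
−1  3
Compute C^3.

C^2 = [[4, 0], [−1, 9]]
C^3 = [[−8, 0], [−7, 27]]

[[−8, 0], [−7, 27]]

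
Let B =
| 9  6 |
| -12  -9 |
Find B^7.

[[6561, 4374], [-8748, -6561]]

tr B = 0 and det B = -9, so the characteristic polynomial is λ² − (0)λ + (-9) with roots 3 and -3.
Eigenvectors give P = [[-1, -1], [1, 2]] with P⁻¹ = [[-2, -1], [1, 1]], and B = P·diag(3, -3)·P⁻¹.
Then B^7 = P·diag(2187, -2187)·P⁻¹ = [[-2187, 2187], [2187, -4374]] · [[-2, -1], [1, 1]] = [[6561, 4374], [-8748, -6561]].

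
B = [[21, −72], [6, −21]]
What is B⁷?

tr B = 0 and det B = −9, so the characteristic polynomial is λ² − (0)λ + (−9) with roots −3 and 3.
Eigenvectors give P = [[−3, −4], [−1, −1]] with P⁻¹ = [[1, −4], [−1, 3]], and B = P·diag(−3, 3)·P⁻¹.
Then B⁷ = P·diag(−2187, 2187)·P⁻¹ = [[6561, −8748], [2187, −2187]] · [[1, −4], [−1, 3]] = [[15309, −52488], [4374, −15309]].

[[15309, −52488], [4374, −15309]]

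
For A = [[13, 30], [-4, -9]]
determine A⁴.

[[481, 1200], [-160, -399]]

tr A = 4 and det A = 3, so the characteristic polynomial is λ² − (4)λ + (3) with roots 1 and 3.
Eigenvectors give P = [[-5, -3], [2, 1]] with P⁻¹ = [[1, 3], [-2, -5]], and A = P·diag(1, 3)·P⁻¹.
Then A⁴ = P·diag(1, 81)·P⁻¹ = [[-5, -243], [2, 81]] · [[1, 3], [-2, -5]] = [[481, 1200], [-160, -399]].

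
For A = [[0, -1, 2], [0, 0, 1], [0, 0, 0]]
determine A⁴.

[[0, 0, 0], [0, 0, 0], [0, 0, 0]]

A is strictly triangular, hence nilpotent: A³ = 0, so A⁴ = 0.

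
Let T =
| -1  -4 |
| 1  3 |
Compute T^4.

T^2 = [[-3, -8], [2, 5]]
T^3 = [[-5, -12], [3, 7]]
T^4 = [[-7, -16], [4, 9]]

[[-7, -16], [4, 9]]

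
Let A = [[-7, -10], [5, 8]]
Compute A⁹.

[[-20707, -40390], [20195, 39878]]

tr A = 1 and det A = -6, so the characteristic polynomial is λ² − (1)λ + (-6) with roots -2 and 3.
Eigenvectors give P = [[-2, 1], [1, -1]] with P⁻¹ = [[-1, -1], [-1, -2]], and A = P·diag(-2, 3)·P⁻¹.
Then A⁹ = P·diag(-512, 19683)·P⁻¹ = [[1024, 19683], [-512, -19683]] · [[-1, -1], [-1, -2]] = [[-20707, -40390], [20195, 39878]].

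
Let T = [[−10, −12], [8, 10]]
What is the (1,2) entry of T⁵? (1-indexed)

tr T = 0 and det T = −4, so the characteristic polynomial is λ² − (0)λ + (−4) with roots −2 and 2.
Eigenvectors give P = [[3, −1], [−2, 1]] with P⁻¹ = [[1, 1], [2, 3]], and T = P·diag(−2, 2)·P⁻¹.
Then T⁵ = P·diag(−32, 32)·P⁻¹ = [[−96, −32], [64, 32]] · [[1, 1], [2, 3]] = [[−160, −192], [128, 160]].

−192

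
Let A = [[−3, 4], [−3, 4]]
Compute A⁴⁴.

A² = A (a projection; rank 1, trace 1), so A⁴⁴ = A.

[[−3, 4], [−3, 4]]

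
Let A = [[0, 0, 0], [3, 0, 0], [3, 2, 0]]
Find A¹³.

A is strictly triangular, hence nilpotent: A³ = 0, so A¹³ = 0.

[[0, 0, 0], [0, 0, 0], [0, 0, 0]]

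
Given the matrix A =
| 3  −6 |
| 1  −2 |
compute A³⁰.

[[3, −6], [1, −2]]

A² = A (a projection; rank 1, trace 1), so A³⁰ = A.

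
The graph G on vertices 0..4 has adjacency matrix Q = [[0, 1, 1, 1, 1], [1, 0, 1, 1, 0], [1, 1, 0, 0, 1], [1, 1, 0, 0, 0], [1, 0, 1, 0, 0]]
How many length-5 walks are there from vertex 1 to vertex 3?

38

The number of length-5 walks from vertex 1 to vertex 3 is entry (1,3) of Q⁵, where Q is the adjacency matrix.
Q² = [[4, 2, 2, 1, 1], [2, 3, 1, 1, 2], [2, 1, 3, 2, 1], [1, 1, 2, 2, 1], [1, 2, 1, 1, 2]]
Q³ = [[6, 7, 7, 6, 6], [7, 4, 7, 5, 3], [7, 7, 4, 3, 5], [6, 5, 3, 2, 3], [6, 3, 5, 3, 2]]
Q⁴ = [[26, 19, 19, 13, 13], [19, 19, 14, 11, 14], [19, 14, 19, 14, 11], [13, 11, 14, 11, 9], [13, 14, 11, 9, 11]]
Q⁵ = [[64, 58, 58, 45, 45], [58, 44, 52, 38, 33], [58, 52, 44, 33, 38], [45, 38, 33, 24, 27], [45, 33, 38, 27, 24]]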